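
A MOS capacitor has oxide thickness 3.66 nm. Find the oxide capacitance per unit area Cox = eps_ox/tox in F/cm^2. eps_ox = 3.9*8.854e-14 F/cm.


Step 1: eps_ox = 3.9 * 8.854e-14 = 3.45306e-13 F/cm
Step 2: tox in cm = 3.66 nm * 1e-7 = 3.6600e-07 cm
Step 3: Cox = 3.45306e-13 / 3.6600e-07 = 9.43e-07 F/cm^2

9.43e-07


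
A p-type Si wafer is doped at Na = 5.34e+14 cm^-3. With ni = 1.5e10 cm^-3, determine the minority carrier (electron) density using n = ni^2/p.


Step 1: Majority hole concentration p ≈ Na = 5.34e+14 cm^-3
Step 2: n = ni^2 / Na = (1.5e10)^2 / 5.34e+14
Step 3: n = 4.21e+05 cm^-3

4.21e+05


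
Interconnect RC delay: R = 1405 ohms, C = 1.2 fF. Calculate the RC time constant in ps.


Step 1: tau = R * C
Step 2: tau = 1405 * 1.2 fF = 1405 * 1.2e-15 F
Step 3: tau = 1.686e-12 s = 1.686 ps

1.686


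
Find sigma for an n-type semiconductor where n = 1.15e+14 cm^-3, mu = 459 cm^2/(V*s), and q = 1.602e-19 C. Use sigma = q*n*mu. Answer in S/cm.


Step 1: sigma = q * n * mu
Step 2: sigma = 1.602e-19 * 1.15e+14 * 459
Step 3: sigma = 8.456e-03 S/cm

8.456e-03


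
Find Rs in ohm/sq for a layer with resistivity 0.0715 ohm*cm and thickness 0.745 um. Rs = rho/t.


Step 1: Convert thickness to cm: t = 0.745 um = 7.4500e-05 cm
Step 2: Rs = rho / t = 0.0715 / 7.4500e-05
Step 3: Rs = 959.7 ohm/sq

959.7


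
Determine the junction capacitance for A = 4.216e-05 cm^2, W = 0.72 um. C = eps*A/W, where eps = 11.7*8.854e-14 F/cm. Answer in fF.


Step 1: eps_Si = 11.7 * 8.854e-14 = 1.035918e-12 F/cm
Step 2: W in cm = 0.72 * 1e-4 = 7.20e-05 cm
Step 3: C = 1.035918e-12 * 4.216e-05 / 7.20e-05 = 6.065875e-13 F
Step 4: C = 606.59 fF

606.59


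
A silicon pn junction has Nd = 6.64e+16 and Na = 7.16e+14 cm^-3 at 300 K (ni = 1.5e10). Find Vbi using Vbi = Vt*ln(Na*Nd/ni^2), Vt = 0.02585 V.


Step 1: Compute Na*Nd/ni^2 = 7.16e+14 * 6.64e+16 / (1.5e10)^2 = 2.1130e+11
Step 2: ln(2.1130e+11) = 26.0765
Step 3: Vbi = 0.02585 * 26.0765 = 0.674 V

0.674


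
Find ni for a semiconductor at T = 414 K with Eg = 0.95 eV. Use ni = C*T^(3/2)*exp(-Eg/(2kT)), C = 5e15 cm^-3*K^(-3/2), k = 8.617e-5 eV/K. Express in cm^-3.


Step 1: Compute kT = 8.617e-5 * 414 = 0.03567438 eV
Step 2: Exponent = -Eg/(2kT) = -0.95/(2*0.03567438) = -13.31488
Step 3: T^(3/2) = 414^1.5 = 8423.65
Step 4: ni = 5e15 * 8423.65 * exp(-13.31488) = 6.95e+13 cm^-3

6.95e+13


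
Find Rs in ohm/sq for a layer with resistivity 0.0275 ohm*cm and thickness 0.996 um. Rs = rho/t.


Step 1: Convert thickness to cm: t = 0.996 um = 9.9600e-05 cm
Step 2: Rs = rho / t = 0.0275 / 9.9600e-05
Step 3: Rs = 276.1 ohm/sq

276.1


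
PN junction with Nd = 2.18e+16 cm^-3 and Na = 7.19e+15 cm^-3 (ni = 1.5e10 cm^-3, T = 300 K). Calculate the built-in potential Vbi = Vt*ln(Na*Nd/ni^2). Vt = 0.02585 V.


Step 1: Compute Na*Nd/ni^2 = 7.19e+15 * 2.18e+16 / (1.5e10)^2 = 6.9663e+11
Step 2: ln(6.9663e+11) = 27.2695
Step 3: Vbi = 0.02585 * 27.2695 = 0.705 V

0.705


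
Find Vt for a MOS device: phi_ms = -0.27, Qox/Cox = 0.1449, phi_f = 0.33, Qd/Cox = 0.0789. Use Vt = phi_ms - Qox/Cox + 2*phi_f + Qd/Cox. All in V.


Step 1: Vt = phi_ms - Qox/Cox + 2*phi_f + Qd/Cox
Step 2: Vt = -0.27 - 0.1449 + 2*0.33 + 0.0789
Step 3: Vt = -0.27 - 0.1449 + 0.66 + 0.0789
Step 4: Vt = 0.324 V

0.324


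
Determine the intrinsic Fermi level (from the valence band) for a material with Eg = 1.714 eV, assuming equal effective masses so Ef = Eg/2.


Step 1: For an intrinsic semiconductor, the Fermi level sits at midgap.
Step 2: Ef = Eg / 2 = 1.714 / 2 = 0.857 eV

0.857


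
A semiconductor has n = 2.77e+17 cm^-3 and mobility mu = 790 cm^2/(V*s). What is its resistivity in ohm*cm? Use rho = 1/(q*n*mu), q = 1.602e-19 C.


Step 1: sigma = q * n * mu = 1.602e-19 * 2.77e+17 * 790 = 3.50566e+01 S/cm
Step 2: rho = 1 / sigma = 1 / 3.50566e+01 = 0.02853 ohm*cm

0.02853


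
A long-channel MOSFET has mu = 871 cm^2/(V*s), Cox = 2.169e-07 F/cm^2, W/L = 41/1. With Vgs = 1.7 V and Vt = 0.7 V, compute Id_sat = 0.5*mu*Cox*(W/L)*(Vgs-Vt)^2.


Step 1: Overdrive voltage Vov = Vgs - Vt = 1.7 - 0.7 = 1.0 V
Step 2: W/L = 41/1 = 41
Step 3: Id = 0.5 * 871 * 2.169e-07 * 41 * 1.0^2
Step 4: Id = 3.87e-03 A

3.87e-03


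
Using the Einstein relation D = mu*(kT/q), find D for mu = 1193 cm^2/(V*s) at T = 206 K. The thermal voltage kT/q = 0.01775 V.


Step 1: D = mu * (kT/q)
Step 2: D = 1193 * 0.01775
Step 3: D = 21.18 cm^2/s

21.18


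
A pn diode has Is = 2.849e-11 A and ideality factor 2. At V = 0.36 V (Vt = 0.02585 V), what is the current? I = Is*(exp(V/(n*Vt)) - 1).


Step 1: V/(n*Vt) = 0.36/(2*0.02585) = 6.9632
Step 2: exp(6.9632) = 1.0570e+03
Step 3: I = 2.849e-11 * (1.0570e+03 - 1) = 3.01e-08 A

3.01e-08


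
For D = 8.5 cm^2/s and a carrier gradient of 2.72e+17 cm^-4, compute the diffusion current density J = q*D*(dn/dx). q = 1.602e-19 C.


Step 1: J = q * D * (dn/dx)
Step 2: J = 1.602e-19 * 8.5 * 2.72e+17
Step 3: J = 3.70e-01 A/cm^2

3.70e-01


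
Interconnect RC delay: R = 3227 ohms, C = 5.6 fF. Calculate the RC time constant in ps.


Step 1: tau = R * C
Step 2: tau = 3227 * 5.6 fF = 3227 * 5.6e-15 F
Step 3: tau = 1.80712e-11 s = 18.0712 ps

18.0712


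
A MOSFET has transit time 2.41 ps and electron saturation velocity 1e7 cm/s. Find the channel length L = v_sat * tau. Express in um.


Step 1: tau in seconds = 2.41 ps * 1e-12 = 2.4100e-12 s
Step 2: L = v_sat * tau = 1e7 * 2.4100e-12 = 2.4100e-05 cm
Step 3: L in um = 2.4100e-05 * 1e4 = 0.241 um

0.241


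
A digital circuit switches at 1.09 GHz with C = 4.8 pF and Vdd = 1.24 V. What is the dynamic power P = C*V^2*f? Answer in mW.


Step 1: V^2 = 1.24^2 = 1.5376 V^2
Step 2: P = C*V^2*f = 4.8e-12 F * 1.5376 * 1.09e9 Hz
Step 3: P = 8.0447232e-03 W
Step 4: P = 8.045 mW

8.045


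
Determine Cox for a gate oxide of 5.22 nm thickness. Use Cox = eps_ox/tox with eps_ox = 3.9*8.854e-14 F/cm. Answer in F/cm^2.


Step 1: eps_ox = 3.9 * 8.854e-14 = 3.45306e-13 F/cm
Step 2: tox in cm = 5.22 nm * 1e-7 = 5.2200e-07 cm
Step 3: Cox = 3.45306e-13 / 5.2200e-07 = 6.62e-07 F/cm^2

6.62e-07


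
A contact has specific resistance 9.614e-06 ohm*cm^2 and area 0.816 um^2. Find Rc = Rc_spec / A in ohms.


Step 1: Convert area to cm^2: 0.816 um^2 = 8.1600e-09 cm^2
Step 2: Rc = Rc_spec / A = 9.614e-06 / 8.1600e-09
Step 3: Rc = 1.18e+03 ohms

1.18e+03


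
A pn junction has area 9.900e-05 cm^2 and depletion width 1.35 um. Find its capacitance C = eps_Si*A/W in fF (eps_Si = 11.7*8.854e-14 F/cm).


Step 1: eps_Si = 11.7 * 8.854e-14 = 1.035918e-12 F/cm
Step 2: W in cm = 1.35 * 1e-4 = 1.35e-04 cm
Step 3: C = 1.035918e-12 * 9.900e-05 / 1.35e-04 = 7.596732e-13 F
Step 4: C = 759.67 fF

759.67


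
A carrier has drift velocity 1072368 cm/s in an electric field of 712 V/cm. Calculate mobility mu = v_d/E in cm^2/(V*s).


Step 1: mu = v_d / E
Step 2: mu = 1072368 / 712
Step 3: mu = 1506.13 cm^2/(V*s)

1506.13


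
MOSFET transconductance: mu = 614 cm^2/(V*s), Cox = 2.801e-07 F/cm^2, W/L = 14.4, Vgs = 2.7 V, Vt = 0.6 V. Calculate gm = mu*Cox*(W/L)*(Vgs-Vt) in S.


Step 1: Vov = Vgs - Vt = 2.7 - 0.6 = 2.1 V
Step 2: gm = mu * Cox * (W/L) * Vov
Step 3: gm = 614 * 2.801e-07 * 14.4 * 2.1 = 5.20e-03 S

5.20e-03


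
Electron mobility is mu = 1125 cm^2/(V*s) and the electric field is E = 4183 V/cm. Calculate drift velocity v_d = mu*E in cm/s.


Step 1: v_d = mu * E
Step 2: v_d = 1125 * 4183 = 4705875
Step 3: v_d = 4.71e+06 cm/s

4.71e+06


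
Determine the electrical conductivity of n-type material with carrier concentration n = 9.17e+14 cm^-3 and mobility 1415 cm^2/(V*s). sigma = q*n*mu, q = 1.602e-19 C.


Step 1: sigma = q * n * mu
Step 2: sigma = 1.602e-19 * 9.17e+14 * 1415
Step 3: sigma = 2.079e-01 S/cm

2.079e-01


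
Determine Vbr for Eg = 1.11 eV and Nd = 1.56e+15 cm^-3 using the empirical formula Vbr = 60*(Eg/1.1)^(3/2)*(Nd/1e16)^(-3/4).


Step 1: Eg/1.1 = 1.11/1.1 = 1.009091
Step 2: (Eg/1.1)^1.5 = 1.009091^1.5 = 1.013667
Step 3: (Nd/1e16)^(-0.75) = (0.156)^(-0.75) = 4.028622
Step 4: Vbr = 60 * 1.013667 * 4.028622 = 245.0 V

245.0


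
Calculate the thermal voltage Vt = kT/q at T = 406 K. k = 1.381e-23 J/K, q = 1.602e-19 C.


Step 1: kT = 1.381e-23 * 406 = 5.60686e-21 J
Step 2: Vt = kT/q = 5.60686e-21 / 1.602e-19
Step 3: Vt = 0.035 V

0.035


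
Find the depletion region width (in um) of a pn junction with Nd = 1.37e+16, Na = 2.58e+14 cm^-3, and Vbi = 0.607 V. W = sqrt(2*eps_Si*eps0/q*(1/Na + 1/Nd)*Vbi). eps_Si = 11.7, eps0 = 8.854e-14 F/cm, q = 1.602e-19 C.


Step 1: 1/Na + 1/Nd = 1/2.58e+14 + 1/1.37e+16 = 3.94896e-15
Step 2: 2*eps*eps0/q = 2*11.7*8.854e-14/1.602e-19 = 1.293281e+07
Step 3: W^2 = 1.293281e+07 * 3.94896e-15 * 0.607 = 3.10002e-08
Step 4: W = sqrt(3.10002e-08) = 1.761e-04 cm = 1.761 um

1.761


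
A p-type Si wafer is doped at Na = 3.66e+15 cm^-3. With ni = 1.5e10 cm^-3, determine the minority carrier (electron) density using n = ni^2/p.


Step 1: Majority hole concentration p ≈ Na = 3.66e+15 cm^-3
Step 2: n = ni^2 / Na = (1.5e10)^2 / 3.66e+15
Step 3: n = 6.15e+04 cm^-3

6.15e+04


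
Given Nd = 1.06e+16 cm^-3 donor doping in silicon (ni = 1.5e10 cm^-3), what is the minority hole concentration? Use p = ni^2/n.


Step 1: Since Nd >> ni, n ≈ Nd = 1.06e+16 cm^-3
Step 2: p = ni^2 / n = (1.5e10)^2 / 1.06e+16
Step 3: p = 2.25e20 / 1.06e+16 = 2.12e+04 cm^-3

2.12e+04


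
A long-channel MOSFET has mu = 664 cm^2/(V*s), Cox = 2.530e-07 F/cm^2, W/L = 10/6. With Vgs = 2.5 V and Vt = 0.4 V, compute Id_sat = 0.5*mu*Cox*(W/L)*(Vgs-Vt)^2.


Step 1: Overdrive voltage Vov = Vgs - Vt = 2.5 - 0.4 = 2.1 V
Step 2: W/L = 10/6 = 1.66667
Step 3: Id = 0.5 * 664 * 2.530e-07 * 1.66667 * 2.1^2
Step 4: Id = 6.17e-04 A

6.17e-04


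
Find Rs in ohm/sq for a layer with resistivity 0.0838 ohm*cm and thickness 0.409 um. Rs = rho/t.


Step 1: Convert thickness to cm: t = 0.409 um = 4.0900e-05 cm
Step 2: Rs = rho / t = 0.0838 / 4.0900e-05
Step 3: Rs = 2048.9 ohm/sq

2048.9


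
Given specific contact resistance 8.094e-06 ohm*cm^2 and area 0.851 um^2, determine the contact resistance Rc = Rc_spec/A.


Step 1: Convert area to cm^2: 0.851 um^2 = 8.5100e-09 cm^2
Step 2: Rc = Rc_spec / A = 8.094e-06 / 8.5100e-09
Step 3: Rc = 9.51e+02 ohms

9.51e+02


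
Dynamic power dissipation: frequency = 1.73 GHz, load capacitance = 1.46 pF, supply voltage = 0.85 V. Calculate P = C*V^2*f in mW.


Step 1: V^2 = 0.85^2 = 0.7225 V^2
Step 2: P = C*V^2*f = 1.46e-12 F * 0.7225 * 1.73e9 Hz
Step 3: P = 1.8248905e-03 W
Step 4: P = 1.825 mW

1.825


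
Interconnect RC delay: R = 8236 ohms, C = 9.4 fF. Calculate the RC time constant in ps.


Step 1: tau = R * C
Step 2: tau = 8236 * 9.4 fF = 8236 * 9.4e-15 F
Step 3: tau = 7.74184e-11 s = 77.4184 ps

77.4184


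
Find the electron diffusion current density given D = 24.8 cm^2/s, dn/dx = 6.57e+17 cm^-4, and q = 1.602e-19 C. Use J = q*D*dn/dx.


Step 1: J = q * D * (dn/dx)
Step 2: J = 1.602e-19 * 24.8 * 6.57e+17
Step 3: J = 2.61e+00 A/cm^2

2.61e+00


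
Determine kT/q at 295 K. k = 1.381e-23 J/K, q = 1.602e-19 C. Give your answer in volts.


Step 1: kT = 1.381e-23 * 295 = 4.07395e-21 J
Step 2: Vt = kT/q = 4.07395e-21 / 1.602e-19
Step 3: Vt = 0.02543 V

0.02543


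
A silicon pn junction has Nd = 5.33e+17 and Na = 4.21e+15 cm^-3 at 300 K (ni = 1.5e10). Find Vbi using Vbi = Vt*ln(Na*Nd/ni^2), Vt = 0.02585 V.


Step 1: Compute Na*Nd/ni^2 = 4.21e+15 * 5.33e+17 / (1.5e10)^2 = 9.9730e+12
Step 2: ln(9.9730e+12) = 29.9309
Step 3: Vbi = 0.02585 * 29.9309 = 0.774 V

0.774


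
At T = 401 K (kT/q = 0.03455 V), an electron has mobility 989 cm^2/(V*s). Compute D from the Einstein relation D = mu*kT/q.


Step 1: D = mu * (kT/q)
Step 2: D = 989 * 0.03455
Step 3: D = 34.17 cm^2/s

34.17


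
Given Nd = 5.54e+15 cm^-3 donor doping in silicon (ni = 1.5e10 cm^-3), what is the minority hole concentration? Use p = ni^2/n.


Step 1: Since Nd >> ni, n ≈ Nd = 5.54e+15 cm^-3
Step 2: p = ni^2 / n = (1.5e10)^2 / 5.54e+15
Step 3: p = 2.25e20 / 5.54e+15 = 4.06e+04 cm^-3

4.06e+04


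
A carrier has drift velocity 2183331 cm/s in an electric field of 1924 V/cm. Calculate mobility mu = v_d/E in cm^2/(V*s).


Step 1: mu = v_d / E
Step 2: mu = 2183331 / 1924
Step 3: mu = 1134.79 cm^2/(V*s)

1134.79


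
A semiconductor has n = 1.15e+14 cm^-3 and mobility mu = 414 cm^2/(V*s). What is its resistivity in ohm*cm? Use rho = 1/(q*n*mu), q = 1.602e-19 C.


Step 1: sigma = q * n * mu = 1.602e-19 * 1.15e+14 * 414 = 7.62712e-03 S/cm
Step 2: rho = 1 / sigma = 1 / 7.62712e-03 = 131.1 ohm*cm

131.1


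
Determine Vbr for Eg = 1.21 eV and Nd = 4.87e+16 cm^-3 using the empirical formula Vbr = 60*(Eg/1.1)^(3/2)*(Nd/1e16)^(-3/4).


Step 1: Eg/1.1 = 1.21/1.1 = 1.100000
Step 2: (Eg/1.1)^1.5 = 1.100000^1.5 = 1.153690
Step 3: (Nd/1e16)^(-0.75) = (4.87)^(-0.75) = 0.305038
Step 4: Vbr = 60 * 1.153690 * 0.305038 = 21.1 V

21.1


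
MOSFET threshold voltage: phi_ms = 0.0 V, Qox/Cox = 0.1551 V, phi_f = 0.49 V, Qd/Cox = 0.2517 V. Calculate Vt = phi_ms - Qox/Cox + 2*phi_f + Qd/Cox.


Step 1: Vt = phi_ms - Qox/Cox + 2*phi_f + Qd/Cox
Step 2: Vt = 0.0 - 0.1551 + 2*0.49 + 0.2517
Step 3: Vt = 0.0 - 0.1551 + 0.98 + 0.2517
Step 4: Vt = 1.0766 V

1.0766


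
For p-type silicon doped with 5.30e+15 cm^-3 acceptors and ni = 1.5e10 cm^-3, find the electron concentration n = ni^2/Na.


Step 1: Majority hole concentration p ≈ Na = 5.30e+15 cm^-3
Step 2: n = ni^2 / Na = (1.5e10)^2 / 5.30e+15
Step 3: n = 4.25e+04 cm^-3

4.25e+04


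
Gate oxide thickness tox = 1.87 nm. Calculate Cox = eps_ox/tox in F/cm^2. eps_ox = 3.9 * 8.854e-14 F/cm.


Step 1: eps_ox = 3.9 * 8.854e-14 = 3.45306e-13 F/cm
Step 2: tox in cm = 1.87 nm * 1e-7 = 1.8700e-07 cm
Step 3: Cox = 3.45306e-13 / 1.8700e-07 = 1.85e-06 F/cm^2

1.85e-06


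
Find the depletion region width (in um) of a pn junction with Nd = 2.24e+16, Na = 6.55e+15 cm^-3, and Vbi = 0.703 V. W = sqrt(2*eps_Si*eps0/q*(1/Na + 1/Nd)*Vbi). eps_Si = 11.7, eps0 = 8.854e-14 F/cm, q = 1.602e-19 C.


Step 1: 1/Na + 1/Nd = 1/6.55e+15 + 1/2.24e+16 = 1.97315e-16
Step 2: 2*eps*eps0/q = 2*11.7*8.854e-14/1.602e-19 = 1.293281e+07
Step 3: W^2 = 1.293281e+07 * 1.97315e-16 * 0.703 = 1.79394e-09
Step 4: W = sqrt(1.79394e-09) = 4.235e-05 cm = 0.4235 um

0.4235


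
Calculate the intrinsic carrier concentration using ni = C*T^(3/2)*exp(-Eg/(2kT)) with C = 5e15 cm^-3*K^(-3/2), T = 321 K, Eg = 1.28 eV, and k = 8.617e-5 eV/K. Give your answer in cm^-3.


Step 1: Compute kT = 8.617e-5 * 321 = 0.02766057 eV
Step 2: Exponent = -Eg/(2kT) = -1.28/(2*0.02766057) = -23.13763
Step 3: T^(3/2) = 321^1.5 = 5751.19
Step 4: ni = 5e15 * 5751.19 * exp(-23.13763) = 2.57e+09 cm^-3

2.57e+09


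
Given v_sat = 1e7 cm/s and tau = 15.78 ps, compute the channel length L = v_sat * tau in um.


Step 1: tau in seconds = 15.78 ps * 1e-12 = 1.5780e-11 s
Step 2: L = v_sat * tau = 1e7 * 1.5780e-11 = 1.5780e-04 cm
Step 3: L in um = 1.5780e-04 * 1e4 = 1.578 um

1.578


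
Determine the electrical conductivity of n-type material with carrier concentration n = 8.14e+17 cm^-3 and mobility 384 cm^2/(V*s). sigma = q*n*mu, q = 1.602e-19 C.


Step 1: sigma = q * n * mu
Step 2: sigma = 1.602e-19 * 8.14e+17 * 384
Step 3: sigma = 5.007e+01 S/cm

5.007e+01


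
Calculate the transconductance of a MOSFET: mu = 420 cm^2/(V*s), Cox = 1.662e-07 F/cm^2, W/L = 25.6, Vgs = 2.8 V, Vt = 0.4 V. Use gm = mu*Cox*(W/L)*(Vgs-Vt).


Step 1: Vov = Vgs - Vt = 2.8 - 0.4 = 2.4 V
Step 2: gm = mu * Cox * (W/L) * Vov
Step 3: gm = 420 * 1.662e-07 * 25.6 * 2.4 = 4.29e-03 S

4.29e-03


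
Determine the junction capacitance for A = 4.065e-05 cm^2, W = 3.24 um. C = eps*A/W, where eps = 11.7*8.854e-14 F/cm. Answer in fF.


Step 1: eps_Si = 11.7 * 8.854e-14 = 1.035918e-12 F/cm
Step 2: W in cm = 3.24 * 1e-4 = 3.24e-04 cm
Step 3: C = 1.035918e-12 * 4.065e-05 / 3.24e-04 = 1.299693e-13 F
Step 4: C = 129.97 fF

129.97


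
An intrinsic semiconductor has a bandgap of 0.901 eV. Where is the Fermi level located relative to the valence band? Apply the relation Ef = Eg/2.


Step 1: For an intrinsic semiconductor, the Fermi level sits at midgap.
Step 2: Ef = Eg / 2 = 0.901 / 2 = 0.4505 eV

0.4505


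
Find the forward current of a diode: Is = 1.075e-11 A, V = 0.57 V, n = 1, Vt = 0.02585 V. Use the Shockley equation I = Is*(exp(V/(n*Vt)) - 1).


Step 1: V/(n*Vt) = 0.57/(1*0.02585) = 22.0503
Step 2: exp(22.0503) = 3.7698e+09
Step 3: I = 1.075e-11 * (3.7698e+09 - 1) = 4.05e-02 A

4.05e-02


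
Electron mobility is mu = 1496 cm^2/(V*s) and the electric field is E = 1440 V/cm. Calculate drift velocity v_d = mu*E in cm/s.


Step 1: v_d = mu * E
Step 2: v_d = 1496 * 1440 = 2154240
Step 3: v_d = 2.15e+06 cm/s

2.15e+06


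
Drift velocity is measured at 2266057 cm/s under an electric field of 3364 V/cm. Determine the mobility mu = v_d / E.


Step 1: mu = v_d / E
Step 2: mu = 2266057 / 3364
Step 3: mu = 673.62 cm^2/(V*s)

673.62


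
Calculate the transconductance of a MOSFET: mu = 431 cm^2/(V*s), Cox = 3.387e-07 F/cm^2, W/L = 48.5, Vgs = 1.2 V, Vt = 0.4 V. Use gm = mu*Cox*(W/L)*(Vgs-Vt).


Step 1: Vov = Vgs - Vt = 1.2 - 0.4 = 0.8 V
Step 2: gm = mu * Cox * (W/L) * Vov
Step 3: gm = 431 * 3.387e-07 * 48.5 * 0.8 = 5.66e-03 S

5.66e-03


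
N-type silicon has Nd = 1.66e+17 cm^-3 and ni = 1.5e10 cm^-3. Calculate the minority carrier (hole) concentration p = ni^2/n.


Step 1: Since Nd >> ni, n ≈ Nd = 1.66e+17 cm^-3
Step 2: p = ni^2 / n = (1.5e10)^2 / 1.66e+17
Step 3: p = 2.25e20 / 1.66e+17 = 1.36e+03 cm^-3

1.36e+03


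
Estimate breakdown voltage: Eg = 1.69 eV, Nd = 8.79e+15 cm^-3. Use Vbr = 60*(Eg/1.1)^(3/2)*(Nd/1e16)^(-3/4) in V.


Step 1: Eg/1.1 = 1.69/1.1 = 1.536364
Step 2: (Eg/1.1)^1.5 = 1.536364^1.5 = 1.904326
Step 3: (Nd/1e16)^(-0.75) = (0.879)^(-0.75) = 1.101560
Step 4: Vbr = 60 * 1.904326 * 1.101560 = 125.9 V

125.9


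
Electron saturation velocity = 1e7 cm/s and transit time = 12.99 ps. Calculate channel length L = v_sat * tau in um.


Step 1: tau in seconds = 12.99 ps * 1e-12 = 1.2990e-11 s
Step 2: L = v_sat * tau = 1e7 * 1.2990e-11 = 1.2990e-04 cm
Step 3: L in um = 1.2990e-04 * 1e4 = 1.299 um

1.299


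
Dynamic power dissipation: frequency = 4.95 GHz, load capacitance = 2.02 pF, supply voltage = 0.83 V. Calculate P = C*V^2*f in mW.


Step 1: V^2 = 0.83^2 = 0.6889 V^2
Step 2: P = C*V^2*f = 2.02e-12 F * 0.6889 * 4.95e9 Hz
Step 3: P = 6.8883111e-03 W
Step 4: P = 6.888 mW

6.888


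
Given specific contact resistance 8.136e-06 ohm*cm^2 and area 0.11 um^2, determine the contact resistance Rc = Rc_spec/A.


Step 1: Convert area to cm^2: 0.11 um^2 = 1.1000e-09 cm^2
Step 2: Rc = Rc_spec / A = 8.136e-06 / 1.1000e-09
Step 3: Rc = 7.40e+03 ohms

7.40e+03


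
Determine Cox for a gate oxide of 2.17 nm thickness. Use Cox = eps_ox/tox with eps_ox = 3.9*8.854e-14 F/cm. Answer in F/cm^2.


Step 1: eps_ox = 3.9 * 8.854e-14 = 3.45306e-13 F/cm
Step 2: tox in cm = 2.17 nm * 1e-7 = 2.1700e-07 cm
Step 3: Cox = 3.45306e-13 / 2.1700e-07 = 1.59e-06 F/cm^2

1.59e-06


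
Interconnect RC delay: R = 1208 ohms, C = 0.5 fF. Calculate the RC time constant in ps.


Step 1: tau = R * C
Step 2: tau = 1208 * 0.5 fF = 1208 * 5.0e-16 F
Step 3: tau = 6.04e-13 s = 0.604 ps

0.604


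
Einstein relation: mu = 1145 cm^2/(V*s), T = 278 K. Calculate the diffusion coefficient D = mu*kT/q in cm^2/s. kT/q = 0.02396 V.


Step 1: D = mu * (kT/q)
Step 2: D = 1145 * 0.02396
Step 3: D = 27.43 cm^2/s

27.43


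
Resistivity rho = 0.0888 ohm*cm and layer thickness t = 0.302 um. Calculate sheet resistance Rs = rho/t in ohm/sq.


Step 1: Convert thickness to cm: t = 0.302 um = 3.0200e-05 cm
Step 2: Rs = rho / t = 0.0888 / 3.0200e-05
Step 3: Rs = 2940.4 ohm/sq

2940.4


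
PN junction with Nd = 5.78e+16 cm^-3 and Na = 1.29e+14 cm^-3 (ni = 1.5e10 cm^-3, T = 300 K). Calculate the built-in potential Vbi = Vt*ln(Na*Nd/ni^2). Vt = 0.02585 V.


Step 1: Compute Na*Nd/ni^2 = 1.29e+14 * 5.78e+16 / (1.5e10)^2 = 3.3139e+10
Step 2: ln(3.3139e+10) = 24.2240
Step 3: Vbi = 0.02585 * 24.2240 = 0.626 V

0.626


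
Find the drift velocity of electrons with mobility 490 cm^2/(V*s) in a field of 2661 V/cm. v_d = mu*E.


Step 1: v_d = mu * E
Step 2: v_d = 490 * 2661 = 1303890
Step 3: v_d = 1.30e+06 cm/s

1.30e+06


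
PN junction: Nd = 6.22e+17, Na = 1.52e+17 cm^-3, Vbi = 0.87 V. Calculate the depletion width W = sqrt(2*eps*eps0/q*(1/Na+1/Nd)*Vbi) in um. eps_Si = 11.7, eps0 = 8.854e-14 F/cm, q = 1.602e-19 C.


Step 1: 1/Na + 1/Nd = 1/1.52e+17 + 1/6.22e+17 = 8.18666e-18
Step 2: 2*eps*eps0/q = 2*11.7*8.854e-14/1.602e-19 = 1.293281e+07
Step 3: W^2 = 1.293281e+07 * 8.18666e-18 * 0.87 = 9.21126e-11
Step 4: W = sqrt(9.21126e-11) = 9.598e-06 cm = 0.09598 um

0.09598


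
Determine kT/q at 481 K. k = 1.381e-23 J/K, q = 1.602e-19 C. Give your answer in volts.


Step 1: kT = 1.381e-23 * 481 = 6.64261e-21 J
Step 2: Vt = kT/q = 6.64261e-21 / 1.602e-19
Step 3: Vt = 0.04146 V

0.04146


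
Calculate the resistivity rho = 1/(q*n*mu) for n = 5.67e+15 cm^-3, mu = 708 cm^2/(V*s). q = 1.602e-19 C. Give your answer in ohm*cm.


Step 1: sigma = q * n * mu = 1.602e-19 * 5.67e+15 * 708 = 6.43100e-01 S/cm
Step 2: rho = 1 / sigma = 1 / 6.43100e-01 = 1.555 ohm*cm

1.555


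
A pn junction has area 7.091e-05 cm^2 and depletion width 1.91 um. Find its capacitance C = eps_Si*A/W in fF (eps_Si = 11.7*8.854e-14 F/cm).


Step 1: eps_Si = 11.7 * 8.854e-14 = 1.035918e-12 F/cm
Step 2: W in cm = 1.91 * 1e-4 = 1.91e-04 cm
Step 3: C = 1.035918e-12 * 7.091e-05 / 1.91e-04 = 3.845913e-13 F
Step 4: C = 384.59 fF

384.59


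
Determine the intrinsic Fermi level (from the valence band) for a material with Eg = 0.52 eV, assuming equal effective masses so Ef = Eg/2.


Step 1: For an intrinsic semiconductor, the Fermi level sits at midgap.
Step 2: Ef = Eg / 2 = 0.52 / 2 = 0.26 eV

0.26


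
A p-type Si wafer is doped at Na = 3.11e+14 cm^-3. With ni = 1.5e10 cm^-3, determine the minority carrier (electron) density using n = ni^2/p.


Step 1: Majority hole concentration p ≈ Na = 3.11e+14 cm^-3
Step 2: n = ni^2 / Na = (1.5e10)^2 / 3.11e+14
Step 3: n = 7.23e+05 cm^-3

7.23e+05


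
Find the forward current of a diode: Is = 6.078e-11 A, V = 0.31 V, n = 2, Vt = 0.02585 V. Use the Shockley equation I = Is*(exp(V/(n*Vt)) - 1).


Step 1: V/(n*Vt) = 0.31/(2*0.02585) = 5.9961
Step 2: exp(5.9961) = 4.0186e+02
Step 3: I = 6.078e-11 * (4.0186e+02 - 1) = 2.44e-08 A

2.44e-08


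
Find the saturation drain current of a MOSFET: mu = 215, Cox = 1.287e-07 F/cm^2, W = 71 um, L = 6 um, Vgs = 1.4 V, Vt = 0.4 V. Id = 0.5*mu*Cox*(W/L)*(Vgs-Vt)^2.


Step 1: Overdrive voltage Vov = Vgs - Vt = 1.4 - 0.4 = 1.0 V
Step 2: W/L = 71/6 = 11.8333
Step 3: Id = 0.5 * 215 * 1.287e-07 * 11.8333 * 1.0^2
Step 4: Id = 1.64e-04 A

1.64e-04


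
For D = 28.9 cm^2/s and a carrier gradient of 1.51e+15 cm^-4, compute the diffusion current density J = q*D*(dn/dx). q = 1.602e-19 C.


Step 1: J = q * D * (dn/dx)
Step 2: J = 1.602e-19 * 28.9 * 1.51e+15
Step 3: J = 6.99e-03 A/cm^2

6.99e-03


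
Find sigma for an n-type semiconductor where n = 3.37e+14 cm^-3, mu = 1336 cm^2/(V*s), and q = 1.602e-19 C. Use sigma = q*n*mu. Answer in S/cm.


Step 1: sigma = q * n * mu
Step 2: sigma = 1.602e-19 * 3.37e+14 * 1336
Step 3: sigma = 7.213e-02 S/cm

7.213e-02


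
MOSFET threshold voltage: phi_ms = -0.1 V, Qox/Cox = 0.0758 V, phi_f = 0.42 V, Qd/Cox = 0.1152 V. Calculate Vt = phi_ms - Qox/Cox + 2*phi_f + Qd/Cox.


Step 1: Vt = phi_ms - Qox/Cox + 2*phi_f + Qd/Cox
Step 2: Vt = -0.1 - 0.0758 + 2*0.42 + 0.1152
Step 3: Vt = -0.1 - 0.0758 + 0.84 + 0.1152
Step 4: Vt = 0.7794 V

0.7794


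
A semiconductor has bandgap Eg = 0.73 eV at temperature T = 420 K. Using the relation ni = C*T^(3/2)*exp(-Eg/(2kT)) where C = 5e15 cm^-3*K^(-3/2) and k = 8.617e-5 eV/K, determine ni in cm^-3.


Step 1: Compute kT = 8.617e-5 * 420 = 0.0361914 eV
Step 2: Exponent = -Eg/(2kT) = -0.73/(2*0.0361914) = -10.08527
Step 3: T^(3/2) = 420^1.5 = 8607.44
Step 4: ni = 5e15 * 8607.44 * exp(-10.08527) = 1.79e+15 cm^-3

1.79e+15


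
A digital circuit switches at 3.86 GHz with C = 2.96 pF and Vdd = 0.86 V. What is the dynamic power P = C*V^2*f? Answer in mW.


Step 1: V^2 = 0.86^2 = 0.7396 V^2
Step 2: P = C*V^2*f = 2.96e-12 F * 0.7396 * 3.86e9 Hz
Step 3: P = 8.45037376e-03 W
Step 4: P = 8.45 mW

8.45


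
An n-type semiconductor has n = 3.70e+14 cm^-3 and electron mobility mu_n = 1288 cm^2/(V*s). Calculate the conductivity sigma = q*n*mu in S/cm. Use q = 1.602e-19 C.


Step 1: sigma = q * n * mu
Step 2: sigma = 1.602e-19 * 3.70e+14 * 1288
Step 3: sigma = 7.634e-02 S/cm

7.634e-02


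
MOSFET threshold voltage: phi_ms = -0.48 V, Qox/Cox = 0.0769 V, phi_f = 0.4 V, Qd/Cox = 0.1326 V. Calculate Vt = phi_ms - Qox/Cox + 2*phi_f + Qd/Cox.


Step 1: Vt = phi_ms - Qox/Cox + 2*phi_f + Qd/Cox
Step 2: Vt = -0.48 - 0.0769 + 2*0.4 + 0.1326
Step 3: Vt = -0.48 - 0.0769 + 0.8 + 0.1326
Step 4: Vt = 0.3757 V

0.3757


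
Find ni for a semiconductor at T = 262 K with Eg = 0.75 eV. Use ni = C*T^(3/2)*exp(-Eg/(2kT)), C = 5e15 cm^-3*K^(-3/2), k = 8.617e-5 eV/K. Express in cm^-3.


Step 1: Compute kT = 8.617e-5 * 262 = 0.02257654 eV
Step 2: Exponent = -Eg/(2kT) = -0.75/(2*0.02257654) = -16.61016
Step 3: T^(3/2) = 262^1.5 = 4240.84
Step 4: ni = 5e15 * 4240.84 * exp(-16.61016) = 1.30e+12 cm^-3

1.30e+12


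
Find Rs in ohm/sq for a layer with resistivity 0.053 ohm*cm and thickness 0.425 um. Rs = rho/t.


Step 1: Convert thickness to cm: t = 0.425 um = 4.2500e-05 cm
Step 2: Rs = rho / t = 0.053 / 4.2500e-05
Step 3: Rs = 1247.1 ohm/sq

1247.1


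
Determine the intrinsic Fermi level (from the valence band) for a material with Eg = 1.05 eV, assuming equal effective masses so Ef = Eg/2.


Step 1: For an intrinsic semiconductor, the Fermi level sits at midgap.
Step 2: Ef = Eg / 2 = 1.05 / 2 = 0.525 eV

0.525


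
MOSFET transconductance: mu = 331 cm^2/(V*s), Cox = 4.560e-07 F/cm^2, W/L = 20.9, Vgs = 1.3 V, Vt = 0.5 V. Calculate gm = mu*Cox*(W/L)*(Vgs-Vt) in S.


Step 1: Vov = Vgs - Vt = 1.3 - 0.5 = 0.8 V
Step 2: gm = mu * Cox * (W/L) * Vov
Step 3: gm = 331 * 4.560e-07 * 20.9 * 0.8 = 2.52e-03 S

2.52e-03


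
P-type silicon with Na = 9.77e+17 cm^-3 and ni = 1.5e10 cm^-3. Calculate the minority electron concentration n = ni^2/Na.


Step 1: Majority hole concentration p ≈ Na = 9.77e+17 cm^-3
Step 2: n = ni^2 / Na = (1.5e10)^2 / 9.77e+17
Step 3: n = 2.30e+02 cm^-3

2.30e+02


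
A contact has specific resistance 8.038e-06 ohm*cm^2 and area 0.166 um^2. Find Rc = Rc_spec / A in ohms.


Step 1: Convert area to cm^2: 0.166 um^2 = 1.6600e-09 cm^2
Step 2: Rc = Rc_spec / A = 8.038e-06 / 1.6600e-09
Step 3: Rc = 4.84e+03 ohms

4.84e+03


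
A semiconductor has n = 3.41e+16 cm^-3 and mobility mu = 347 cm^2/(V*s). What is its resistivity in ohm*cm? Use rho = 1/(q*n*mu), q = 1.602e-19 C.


Step 1: sigma = q * n * mu = 1.602e-19 * 3.41e+16 * 347 = 1.89560e+00 S/cm
Step 2: rho = 1 / sigma = 1 / 1.89560e+00 = 0.5275 ohm*cm

0.5275


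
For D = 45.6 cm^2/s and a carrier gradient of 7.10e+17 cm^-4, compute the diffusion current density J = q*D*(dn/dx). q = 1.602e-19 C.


Step 1: J = q * D * (dn/dx)
Step 2: J = 1.602e-19 * 45.6 * 7.10e+17
Step 3: J = 5.19e+00 A/cm^2

5.19e+00


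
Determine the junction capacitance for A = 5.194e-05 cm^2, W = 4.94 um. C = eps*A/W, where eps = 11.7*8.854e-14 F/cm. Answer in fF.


Step 1: eps_Si = 11.7 * 8.854e-14 = 1.035918e-12 F/cm
Step 2: W in cm = 4.94 * 1e-4 = 4.94e-04 cm
Step 3: C = 1.035918e-12 * 5.194e-05 / 4.94e-04 = 1.089182e-13 F
Step 4: C = 108.92 fF

108.92


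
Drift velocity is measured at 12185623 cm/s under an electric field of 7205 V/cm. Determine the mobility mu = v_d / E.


Step 1: mu = v_d / E
Step 2: mu = 12185623 / 7205
Step 3: mu = 1691.27 cm^2/(V*s)

1691.27


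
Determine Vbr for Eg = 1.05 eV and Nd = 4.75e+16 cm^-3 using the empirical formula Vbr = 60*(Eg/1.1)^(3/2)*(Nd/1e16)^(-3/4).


Step 1: Eg/1.1 = 1.05/1.1 = 0.954545
Step 2: (Eg/1.1)^1.5 = 0.954545^1.5 = 0.932598
Step 3: (Nd/1e16)^(-0.75) = (4.75)^(-0.75) = 0.310799
Step 4: Vbr = 60 * 0.932598 * 0.310799 = 17.4 V

17.4


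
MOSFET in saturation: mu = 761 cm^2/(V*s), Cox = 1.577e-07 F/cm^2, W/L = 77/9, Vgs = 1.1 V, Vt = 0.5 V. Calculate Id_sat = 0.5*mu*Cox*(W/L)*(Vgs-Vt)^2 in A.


Step 1: Overdrive voltage Vov = Vgs - Vt = 1.1 - 0.5 = 0.6 V
Step 2: W/L = 77/9 = 8.55556
Step 3: Id = 0.5 * 761 * 1.577e-07 * 8.55556 * 0.6^2
Step 4: Id = 1.85e-04 A

1.85e-04


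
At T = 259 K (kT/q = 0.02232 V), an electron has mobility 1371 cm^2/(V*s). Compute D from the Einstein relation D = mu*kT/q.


Step 1: D = mu * (kT/q)
Step 2: D = 1371 * 0.02232
Step 3: D = 30.6 cm^2/s

30.6


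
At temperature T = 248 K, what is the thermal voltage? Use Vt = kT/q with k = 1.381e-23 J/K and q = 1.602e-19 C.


Step 1: kT = 1.381e-23 * 248 = 3.42488e-21 J
Step 2: Vt = kT/q = 3.42488e-21 / 1.602e-19
Step 3: Vt = 0.02138 V

0.02138


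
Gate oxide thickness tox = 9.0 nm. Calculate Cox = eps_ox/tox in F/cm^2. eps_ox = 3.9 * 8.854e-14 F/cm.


Step 1: eps_ox = 3.9 * 8.854e-14 = 3.45306e-13 F/cm
Step 2: tox in cm = 9.0 nm * 1e-7 = 9.0000e-07 cm
Step 3: Cox = 3.45306e-13 / 9.0000e-07 = 3.84e-07 F/cm^2

3.84e-07


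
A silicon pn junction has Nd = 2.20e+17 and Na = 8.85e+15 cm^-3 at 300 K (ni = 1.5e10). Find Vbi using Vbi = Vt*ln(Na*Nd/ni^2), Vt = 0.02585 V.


Step 1: Compute Na*Nd/ni^2 = 8.85e+15 * 2.20e+17 / (1.5e10)^2 = 8.6533e+12
Step 2: ln(8.6533e+12) = 29.7890
Step 3: Vbi = 0.02585 * 29.7890 = 0.77 V

0.77


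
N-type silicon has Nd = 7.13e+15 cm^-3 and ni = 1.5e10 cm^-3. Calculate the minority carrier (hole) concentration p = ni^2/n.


Step 1: Since Nd >> ni, n ≈ Nd = 7.13e+15 cm^-3
Step 2: p = ni^2 / n = (1.5e10)^2 / 7.13e+15
Step 3: p = 2.25e20 / 7.13e+15 = 3.16e+04 cm^-3

3.16e+04


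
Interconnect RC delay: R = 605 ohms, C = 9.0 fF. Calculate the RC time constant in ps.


Step 1: tau = R * C
Step 2: tau = 605 * 9.0 fF = 605 * 9.0e-15 F
Step 3: tau = 5.445e-12 s = 5.445 ps

5.445


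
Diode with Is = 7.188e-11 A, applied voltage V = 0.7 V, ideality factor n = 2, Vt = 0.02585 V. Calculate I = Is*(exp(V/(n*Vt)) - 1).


Step 1: V/(n*Vt) = 0.7/(2*0.02585) = 13.5397
Step 2: exp(13.5397) = 7.5896e+05
Step 3: I = 7.188e-11 * (7.5896e+05 - 1) = 5.46e-05 A

5.46e-05


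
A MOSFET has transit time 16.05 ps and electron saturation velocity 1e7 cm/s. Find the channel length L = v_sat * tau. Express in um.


Step 1: tau in seconds = 16.05 ps * 1e-12 = 1.6050e-11 s
Step 2: L = v_sat * tau = 1e7 * 1.6050e-11 = 1.6050e-04 cm
Step 3: L in um = 1.6050e-04 * 1e4 = 1.605 um

1.605


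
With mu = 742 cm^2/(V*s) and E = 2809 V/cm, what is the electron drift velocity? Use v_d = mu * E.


Step 1: v_d = mu * E
Step 2: v_d = 742 * 2809 = 2084278
Step 3: v_d = 2.08e+06 cm/s

2.08e+06


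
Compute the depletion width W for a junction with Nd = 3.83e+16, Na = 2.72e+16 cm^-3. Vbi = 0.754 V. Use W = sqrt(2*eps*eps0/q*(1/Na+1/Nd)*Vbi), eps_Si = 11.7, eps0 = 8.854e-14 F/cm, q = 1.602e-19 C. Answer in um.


Step 1: 1/Na + 1/Nd = 1/2.72e+16 + 1/3.83e+16 = 6.28744e-17
Step 2: 2*eps*eps0/q = 2*11.7*8.854e-14/1.602e-19 = 1.293281e+07
Step 3: W^2 = 1.293281e+07 * 6.28744e-17 * 0.754 = 6.13110e-10
Step 4: W = sqrt(6.13110e-10) = 2.476e-05 cm = 0.2476 um

0.2476


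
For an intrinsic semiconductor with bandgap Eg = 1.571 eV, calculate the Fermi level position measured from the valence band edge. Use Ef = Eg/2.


Step 1: For an intrinsic semiconductor, the Fermi level sits at midgap.
Step 2: Ef = Eg / 2 = 1.571 / 2 = 0.7855 eV

0.7855


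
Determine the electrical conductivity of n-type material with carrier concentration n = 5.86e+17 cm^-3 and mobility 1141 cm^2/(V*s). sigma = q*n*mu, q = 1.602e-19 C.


Step 1: sigma = q * n * mu
Step 2: sigma = 1.602e-19 * 5.86e+17 * 1141
Step 3: sigma = 1.071e+02 S/cm

1.071e+02


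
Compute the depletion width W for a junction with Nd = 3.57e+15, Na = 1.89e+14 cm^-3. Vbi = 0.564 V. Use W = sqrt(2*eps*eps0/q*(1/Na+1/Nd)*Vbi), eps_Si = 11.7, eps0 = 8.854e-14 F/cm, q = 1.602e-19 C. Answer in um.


Step 1: 1/Na + 1/Nd = 1/1.89e+14 + 1/3.57e+15 = 5.57112e-15
Step 2: 2*eps*eps0/q = 2*11.7*8.854e-14/1.602e-19 = 1.293281e+07
Step 3: W^2 = 1.293281e+07 * 5.57112e-15 * 0.564 = 4.06363e-08
Step 4: W = sqrt(4.06363e-08) = 2.016e-04 cm = 2.016 um

2.016


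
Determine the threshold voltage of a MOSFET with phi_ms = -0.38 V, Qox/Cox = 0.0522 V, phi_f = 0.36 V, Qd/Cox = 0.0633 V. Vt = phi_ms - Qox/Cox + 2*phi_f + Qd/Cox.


Step 1: Vt = phi_ms - Qox/Cox + 2*phi_f + Qd/Cox
Step 2: Vt = -0.38 - 0.0522 + 2*0.36 + 0.0633
Step 3: Vt = -0.38 - 0.0522 + 0.72 + 0.0633
Step 4: Vt = 0.3511 V

0.3511


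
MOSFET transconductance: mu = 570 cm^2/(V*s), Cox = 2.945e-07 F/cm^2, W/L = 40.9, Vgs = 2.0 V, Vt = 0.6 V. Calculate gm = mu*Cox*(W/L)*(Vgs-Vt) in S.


Step 1: Vov = Vgs - Vt = 2.0 - 0.6 = 1.4 V
Step 2: gm = mu * Cox * (W/L) * Vov
Step 3: gm = 570 * 2.945e-07 * 40.9 * 1.4 = 9.61e-03 S

9.61e-03


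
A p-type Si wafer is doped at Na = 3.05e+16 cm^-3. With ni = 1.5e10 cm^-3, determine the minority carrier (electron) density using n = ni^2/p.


Step 1: Majority hole concentration p ≈ Na = 3.05e+16 cm^-3
Step 2: n = ni^2 / Na = (1.5e10)^2 / 3.05e+16
Step 3: n = 7.38e+03 cm^-3

7.38e+03


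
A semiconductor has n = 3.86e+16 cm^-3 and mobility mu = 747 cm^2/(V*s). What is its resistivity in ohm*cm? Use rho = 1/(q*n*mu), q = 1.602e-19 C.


Step 1: sigma = q * n * mu = 1.602e-19 * 3.86e+16 * 747 = 4.61924e+00 S/cm
Step 2: rho = 1 / sigma = 1 / 4.61924e+00 = 0.2165 ohm*cm

0.2165


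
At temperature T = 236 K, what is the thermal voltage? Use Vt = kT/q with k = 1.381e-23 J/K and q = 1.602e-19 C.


Step 1: kT = 1.381e-23 * 236 = 3.25916e-21 J
Step 2: Vt = kT/q = 3.25916e-21 / 1.602e-19
Step 3: Vt = 0.02034 V

0.02034


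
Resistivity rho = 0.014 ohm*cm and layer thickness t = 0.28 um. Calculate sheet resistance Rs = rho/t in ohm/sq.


Step 1: Convert thickness to cm: t = 0.28 um = 2.8000e-05 cm
Step 2: Rs = rho / t = 0.014 / 2.8000e-05
Step 3: Rs = 500.0 ohm/sq

500.0


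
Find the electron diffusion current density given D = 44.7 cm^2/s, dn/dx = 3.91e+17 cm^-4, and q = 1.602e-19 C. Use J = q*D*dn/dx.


Step 1: J = q * D * (dn/dx)
Step 2: J = 1.602e-19 * 44.7 * 3.91e+17
Step 3: J = 2.80e+00 A/cm^2

2.80e+00


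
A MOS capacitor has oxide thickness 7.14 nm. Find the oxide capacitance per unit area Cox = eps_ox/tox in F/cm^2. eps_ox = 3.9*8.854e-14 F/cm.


Step 1: eps_ox = 3.9 * 8.854e-14 = 3.45306e-13 F/cm
Step 2: tox in cm = 7.14 nm * 1e-7 = 7.1400e-07 cm
Step 3: Cox = 3.45306e-13 / 7.1400e-07 = 4.84e-07 F/cm^2

4.84e-07


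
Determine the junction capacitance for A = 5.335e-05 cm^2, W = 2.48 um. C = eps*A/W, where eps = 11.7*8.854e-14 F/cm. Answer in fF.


Step 1: eps_Si = 11.7 * 8.854e-14 = 1.035918e-12 F/cm
Step 2: W in cm = 2.48 * 1e-4 = 2.48e-04 cm
Step 3: C = 1.035918e-12 * 5.335e-05 / 2.48e-04 = 2.228477e-13 F
Step 4: C = 222.85 fF

222.85


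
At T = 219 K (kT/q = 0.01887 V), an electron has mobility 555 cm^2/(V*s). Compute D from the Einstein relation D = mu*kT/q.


Step 1: D = mu * (kT/q)
Step 2: D = 555 * 0.01887
Step 3: D = 10.47 cm^2/s

10.47


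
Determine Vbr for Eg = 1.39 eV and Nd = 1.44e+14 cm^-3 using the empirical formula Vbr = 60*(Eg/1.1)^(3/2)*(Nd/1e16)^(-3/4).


Step 1: Eg/1.1 = 1.39/1.1 = 1.263636
Step 2: (Eg/1.1)^1.5 = 1.263636^1.5 = 1.420473
Step 3: (Nd/1e16)^(-0.75) = (0.0144)^(-0.75) = 24.056261
Step 4: Vbr = 60 * 1.420473 * 24.056261 = 2050.3 V

2050.3


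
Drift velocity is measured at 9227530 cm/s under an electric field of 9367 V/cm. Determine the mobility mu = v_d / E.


Step 1: mu = v_d / E
Step 2: mu = 9227530 / 9367
Step 3: mu = 985.11 cm^2/(V*s)

985.11


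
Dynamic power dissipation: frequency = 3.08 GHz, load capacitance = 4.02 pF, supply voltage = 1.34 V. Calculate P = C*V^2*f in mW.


Step 1: V^2 = 1.34^2 = 1.7956 V^2
Step 2: P = C*V^2*f = 4.02e-12 F * 1.7956 * 3.08e9 Hz
Step 3: P = 2.223240096e-02 W
Step 4: P = 22.232 mW

22.232


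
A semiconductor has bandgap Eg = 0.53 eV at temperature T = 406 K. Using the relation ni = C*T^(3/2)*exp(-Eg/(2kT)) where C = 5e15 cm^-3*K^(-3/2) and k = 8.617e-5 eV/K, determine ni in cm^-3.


Step 1: Compute kT = 8.617e-5 * 406 = 0.03498502 eV
Step 2: Exponent = -Eg/(2kT) = -0.53/(2*0.03498502) = -7.57467
Step 3: T^(3/2) = 406^1.5 = 8180.67
Step 4: ni = 5e15 * 8180.67 * exp(-7.57467) = 2.10e+16 cm^-3

2.10e+16


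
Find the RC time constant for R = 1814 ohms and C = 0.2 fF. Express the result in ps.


Step 1: tau = R * C
Step 2: tau = 1814 * 0.2 fF = 1814 * 2.0e-16 F
Step 3: tau = 3.628e-13 s = 0.3628 ps

0.3628


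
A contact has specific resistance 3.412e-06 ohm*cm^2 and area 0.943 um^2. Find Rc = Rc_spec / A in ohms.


Step 1: Convert area to cm^2: 0.943 um^2 = 9.4300e-09 cm^2
Step 2: Rc = Rc_spec / A = 3.412e-06 / 9.4300e-09
Step 3: Rc = 3.62e+02 ohms

3.62e+02


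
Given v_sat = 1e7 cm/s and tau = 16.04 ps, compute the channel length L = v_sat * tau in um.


Step 1: tau in seconds = 16.04 ps * 1e-12 = 1.6040e-11 s
Step 2: L = v_sat * tau = 1e7 * 1.6040e-11 = 1.6040e-04 cm
Step 3: L in um = 1.6040e-04 * 1e4 = 1.604 um

1.604


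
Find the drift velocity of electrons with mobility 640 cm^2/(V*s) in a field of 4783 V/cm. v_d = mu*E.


Step 1: v_d = mu * E
Step 2: v_d = 640 * 4783 = 3061120
Step 3: v_d = 3.06e+06 cm/s

3.06e+06


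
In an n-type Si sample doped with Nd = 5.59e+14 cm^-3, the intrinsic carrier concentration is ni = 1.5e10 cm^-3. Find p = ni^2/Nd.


Step 1: Since Nd >> ni, n ≈ Nd = 5.59e+14 cm^-3
Step 2: p = ni^2 / n = (1.5e10)^2 / 5.59e+14
Step 3: p = 2.25e20 / 5.59e+14 = 4.03e+05 cm^-3

4.03e+05


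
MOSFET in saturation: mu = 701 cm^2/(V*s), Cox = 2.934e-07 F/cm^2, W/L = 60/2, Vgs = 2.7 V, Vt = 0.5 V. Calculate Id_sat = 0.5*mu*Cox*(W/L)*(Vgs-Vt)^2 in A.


Step 1: Overdrive voltage Vov = Vgs - Vt = 2.7 - 0.5 = 2.2 V
Step 2: W/L = 60/2 = 30
Step 3: Id = 0.5 * 701 * 2.934e-07 * 30 * 2.2^2
Step 4: Id = 1.49e-02 A

1.49e-02


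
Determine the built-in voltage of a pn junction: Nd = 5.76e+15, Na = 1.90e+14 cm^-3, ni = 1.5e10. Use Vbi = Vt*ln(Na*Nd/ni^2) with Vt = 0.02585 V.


Step 1: Compute Na*Nd/ni^2 = 1.90e+14 * 5.76e+15 / (1.5e10)^2 = 4.8640e+09
Step 2: ln(4.8640e+09) = 22.3051
Step 3: Vbi = 0.02585 * 22.3051 = 0.577 V

0.577


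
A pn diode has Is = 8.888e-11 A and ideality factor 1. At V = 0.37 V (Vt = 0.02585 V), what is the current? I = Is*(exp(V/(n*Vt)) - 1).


Step 1: V/(n*Vt) = 0.37/(1*0.02585) = 14.3133
Step 2: exp(14.3133) = 1.6451e+06
Step 3: I = 8.888e-11 * (1.6451e+06 - 1) = 1.46e-04 A

1.46e-04


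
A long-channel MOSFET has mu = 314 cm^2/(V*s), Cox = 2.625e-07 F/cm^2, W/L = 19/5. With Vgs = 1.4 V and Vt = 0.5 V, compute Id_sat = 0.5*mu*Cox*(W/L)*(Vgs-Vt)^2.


Step 1: Overdrive voltage Vov = Vgs - Vt = 1.4 - 0.5 = 0.9 V
Step 2: W/L = 19/5 = 3.8
Step 3: Id = 0.5 * 314 * 2.625e-07 * 3.8 * 0.9^2
Step 4: Id = 1.27e-04 A

1.27e-04


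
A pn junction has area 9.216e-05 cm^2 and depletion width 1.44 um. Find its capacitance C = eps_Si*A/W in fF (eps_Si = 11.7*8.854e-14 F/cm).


Step 1: eps_Si = 11.7 * 8.854e-14 = 1.035918e-12 F/cm
Step 2: W in cm = 1.44 * 1e-4 = 1.44e-04 cm
Step 3: C = 1.035918e-12 * 9.216e-05 / 1.44e-04 = 6.629875e-13 F
Step 4: C = 662.99 fF

662.99


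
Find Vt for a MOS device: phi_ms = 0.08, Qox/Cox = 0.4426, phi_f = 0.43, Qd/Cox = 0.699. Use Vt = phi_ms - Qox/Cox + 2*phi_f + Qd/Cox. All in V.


Step 1: Vt = phi_ms - Qox/Cox + 2*phi_f + Qd/Cox
Step 2: Vt = 0.08 - 0.4426 + 2*0.43 + 0.699
Step 3: Vt = 0.08 - 0.4426 + 0.86 + 0.699
Step 4: Vt = 1.1964 V

1.1964


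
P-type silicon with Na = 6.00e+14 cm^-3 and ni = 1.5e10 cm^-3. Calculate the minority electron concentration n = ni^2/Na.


Step 1: Majority hole concentration p ≈ Na = 6.00e+14 cm^-3
Step 2: n = ni^2 / Na = (1.5e10)^2 / 6.00e+14
Step 3: n = 3.75e+05 cm^-3

3.75e+05
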